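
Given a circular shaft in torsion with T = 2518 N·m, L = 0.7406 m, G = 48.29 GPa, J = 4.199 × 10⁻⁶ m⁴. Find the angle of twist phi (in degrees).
Model: a circular shaft in torsion, so phi = (T·L) / (G·J).
Convert to SI units:
  G = 48.29 GPa = 4.829 × 10¹⁰ Pa
Substitute:
  phi = (2518 × 0.7406) / ((4.829 × 10¹⁰) × (4.199 × 10⁻⁶))
  phi = 0.009197 rad
Convert to degrees: phi = 0.009197 × 180/π = 0.5269°
Final answer: phi = 0.5269°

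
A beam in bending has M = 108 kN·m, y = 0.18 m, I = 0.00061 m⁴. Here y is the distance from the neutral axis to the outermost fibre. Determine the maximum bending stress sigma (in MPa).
Model: a beam in bending, so sigma = (M·y) / I.
Convert to SI units:
  M = 108 kN·m = 108000 N·m
Substitute:
  sigma = (108000 × 0.18) / 0.00061
  sigma = 3.187 × 10⁷ Pa
Convert: sigma = 3.187 × 10⁷ Pa = 31.87 MPa
Final answer: sigma = 31.87 MPa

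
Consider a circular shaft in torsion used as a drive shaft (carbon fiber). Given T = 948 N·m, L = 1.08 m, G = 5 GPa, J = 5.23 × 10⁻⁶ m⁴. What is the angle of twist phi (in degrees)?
Model: a circular shaft in torsion, so phi = (T·L) / (G·J).
Convert to SI units:
  G = 5 GPa = 5 × 10⁹ Pa
Substitute:
  phi = (948 × 1.08) / ((5 × 10⁹) × (5.23 × 10⁻⁶))
  phi = 0.03915 rad
Convert to degrees: phi = 0.03915 × 180/π = 2.243°
Final answer: phi = 2.243°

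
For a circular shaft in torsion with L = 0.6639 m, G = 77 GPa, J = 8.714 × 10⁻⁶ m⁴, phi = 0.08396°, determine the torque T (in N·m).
Model: a circular shaft in torsion, so phi = (T·L) / (G·J).
Solve for T: T = (phi·G·J) / L.
Convert to SI units:
  G = 77 GPa = 7.7 × 10¹⁰ Pa
  phi = 0.08396° = 0.001465 rad
Substitute:
  T = (0.001465 × (7.7 × 10¹⁰) × (8.714 × 10⁻⁶)) / 0.6639
  T = 1481 N·m
Final answer: T = 1481 N·m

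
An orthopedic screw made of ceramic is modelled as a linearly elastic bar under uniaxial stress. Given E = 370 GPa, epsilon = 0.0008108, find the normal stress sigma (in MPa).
Model: a linearly elastic bar under uniaxial stress, so epsilon = sigma / E.
Solve for sigma: sigma = epsilon·E.
Convert to SI units:
  E = 370 GPa = 3.7 × 10¹¹ Pa
Substitute:
  sigma = 0.0008108 × (3.7 × 10¹¹)
  sigma = 3 × 10⁸ Pa
Convert: sigma = 3 × 10⁸ Pa = 300 MPa
Final answer: sigma = 300 MPa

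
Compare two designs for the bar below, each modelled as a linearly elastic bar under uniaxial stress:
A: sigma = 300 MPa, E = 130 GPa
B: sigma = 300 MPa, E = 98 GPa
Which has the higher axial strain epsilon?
Model: a linearly elastic bar under uniaxial stress, so epsilon = sigma / E (SI units).
  A: epsilon = (3 × 10⁸) / (1.3 × 10¹¹) = 0.002308
  B: epsilon = (3 × 10⁸) / (9.8 × 10¹⁰) = 0.003061
0.003061 > 0.002308, so B is larger.
Final answer: B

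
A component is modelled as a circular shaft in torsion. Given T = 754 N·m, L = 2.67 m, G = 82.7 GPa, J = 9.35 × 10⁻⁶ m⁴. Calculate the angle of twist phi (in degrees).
Model: a circular shaft in torsion, so phi = (T·L) / (G·J).
Convert to SI units:
  G = 82.7 GPa = 8.27 × 10¹⁰ Pa
Substitute:
  phi = (754 × 2.67) / ((8.27 × 10¹⁰) × (9.35 × 10⁻⁶))
  phi = 0.002604 rad
Convert to degrees: phi = 0.002604 × 180/π = 0.1492°
Final answer: phi = 0.1492°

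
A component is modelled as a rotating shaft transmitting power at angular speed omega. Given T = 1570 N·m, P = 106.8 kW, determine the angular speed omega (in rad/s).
Model: a rotating shaft transmitting power at angular speed omega, so P = T·omega.
Solve for omega: omega = P / T.
Convert to SI units:
  P = 106.8 kW = 106800 W
Substitute:
  omega = 106800 / 1570
  omega = 68.03 rad/s
Final answer: omega = 68.03 rad/s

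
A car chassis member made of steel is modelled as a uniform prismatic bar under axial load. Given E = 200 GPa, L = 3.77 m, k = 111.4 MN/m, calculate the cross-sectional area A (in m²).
Model: a uniform prismatic bar under axial load, so k = (A·E) / L.
Solve for A: A = (k·L) / E.
Convert to SI units:
  E = 200 GPa = 2 × 10¹¹ Pa
  k = 111.4 MN/m = 1.114 × 10⁸ N/m
Substitute:
  A = ((1.114 × 10⁸) × 3.77) / (2 × 10¹¹)
  A = 0.0021 m²
Final answer: A = 0.0021 m²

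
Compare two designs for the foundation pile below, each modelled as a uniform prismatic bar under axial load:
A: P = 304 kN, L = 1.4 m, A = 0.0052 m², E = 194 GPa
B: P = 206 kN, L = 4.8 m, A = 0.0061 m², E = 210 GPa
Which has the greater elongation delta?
Model: a uniform prismatic bar under axial load, so delta = (P·L) / (A·E) (SI units).
  A: delta = (304000 × 1.4) / (0.0052 × (1.94 × 10¹¹)) = 0.0004219 m = 0.4219 mm
  B: delta = (206000 × 4.8) / (0.0061 × (2.1 × 10¹¹)) = 0.0007719 m = 0.7719 mm
0.7719 mm > 0.4219 mm, so B is larger.
Final answer: B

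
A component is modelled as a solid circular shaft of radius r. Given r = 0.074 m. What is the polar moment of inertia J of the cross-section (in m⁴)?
Model: a solid circular shaft of radius r, so J = (π·r^4) / 2.
Substitute:
  J = (π × 0.074^4) / 2
  J = 4.71 × 10⁻⁵ m⁴
Final answer: J = 4.71 × 10⁻⁵ m⁴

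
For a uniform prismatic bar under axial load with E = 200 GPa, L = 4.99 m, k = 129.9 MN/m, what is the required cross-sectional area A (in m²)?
Model: a uniform prismatic bar under axial load, so k = (A·E) / L.
Solve for A: A = (k·L) / E.
Convert to SI units:
  E = 200 GPa = 2 × 10¹¹ Pa
  k = 129.9 MN/m = 1.299 × 10⁸ N/m
Substitute:
  A = ((1.299 × 10⁸) × 4.99) / (2 × 10¹¹)
  A = 0.003241 m²
Final answer: A = 0.003241 m²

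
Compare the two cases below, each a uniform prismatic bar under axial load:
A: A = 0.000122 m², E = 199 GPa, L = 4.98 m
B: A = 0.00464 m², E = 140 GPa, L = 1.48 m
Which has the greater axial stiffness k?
Model: a uniform prismatic bar under axial load, so k = (A·E) / L (SI units).
  A: k = (0.000122 × (1.99 × 10¹¹)) / 4.98 = 4.875 × 10⁶ N/m = 4.875 MN/m
  B: k = (0.00464 × (1.4 × 10¹¹)) / 1.48 = 4.389 × 10⁸ N/m = 438.9 MN/m
438.9 MN/m > 4.875 MN/m, so B is larger.
Final answer: B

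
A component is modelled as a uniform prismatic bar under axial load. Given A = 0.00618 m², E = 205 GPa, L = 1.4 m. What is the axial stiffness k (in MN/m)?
Model: a uniform prismatic bar under axial load, so k = (A·E) / L.
Convert to SI units:
  E = 205 GPa = 2.05 × 10¹¹ Pa
Substitute:
  k = (0.00618 × (2.05 × 10¹¹)) / 1.4
  k = 9.049 × 10⁸ N/m
Convert: k = 9.049 × 10⁸ N/m = 904.9 MN/m
Final answer: k = 904.9 MN/m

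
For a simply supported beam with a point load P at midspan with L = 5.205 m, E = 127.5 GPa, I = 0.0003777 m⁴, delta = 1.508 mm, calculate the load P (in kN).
Model: a simply supported beam with a point load P at midspan, so delta = (P·L^3) / (48·E·I).
Solve for P: P = (48·delta·E·I) / L^3.
Convert to SI units:
  E = 127.5 GPa = 1.275 × 10¹¹ Pa
  delta = 1.508 mm = 0.001508 m
Substitute:
  P = (48 × 0.001508 × (1.275 × 10¹¹) × 0.0003777) / 5.205^3
  P = 24720 N
Convert: P = 24720 N = 24.72 kN
Final answer: P = 24.72 kN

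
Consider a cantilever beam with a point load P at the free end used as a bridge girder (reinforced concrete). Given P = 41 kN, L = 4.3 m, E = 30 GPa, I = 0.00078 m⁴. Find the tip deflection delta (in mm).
Model: a cantilever beam with a point load P at the free end, so delta = (P·L^3) / (3·E·I).
Convert to SI units:
  P = 41 kN = 41000 N
  E = 30 GPa = 3 × 10¹⁰ Pa
Substitute:
  delta = (41000 × 4.3^3) / (3 × (3 × 10¹⁰) × 0.00078)
  delta = 0.04644 m
Convert: delta = 0.04644 m = 46.44 mm
Final answer: delta = 46.44 mm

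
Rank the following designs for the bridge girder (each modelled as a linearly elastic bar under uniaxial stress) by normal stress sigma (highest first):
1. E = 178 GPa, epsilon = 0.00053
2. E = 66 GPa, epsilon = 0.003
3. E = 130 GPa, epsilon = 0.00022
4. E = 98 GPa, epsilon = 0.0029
Model: a linearly elastic bar under uniaxial stress, so sigma = E·epsilon (SI units).
  Case 1: sigma = (1.78 × 10¹¹) × 0.00053 = 9.434 × 10⁷ Pa = 94.34 MPa
  Case 2: sigma = (6.6 × 10¹⁰) × 0.003 = 1.98 × 10⁸ Pa = 198 MPa
  Case 3: sigma = (1.3 × 10¹¹) × 0.00022 = 2.86 × 10⁷ Pa = 28.6 MPa
  Case 4: sigma = (9.8 × 10¹⁰) × 0.0029 = 2.842 × 10⁸ Pa = 284.2 MPa
Ordering: 284.2 MPa (case 4) > 198 MPa (case 2) > 94.34 MPa (case 1) > 28.6 MPa (case 3)
Final answer: 4, 2, 1, 3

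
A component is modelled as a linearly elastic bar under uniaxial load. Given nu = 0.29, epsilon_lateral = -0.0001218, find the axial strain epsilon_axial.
Model: a linearly elastic bar under uniaxial load, so epsilon_lateral = -nu·epsilon_axial.
Solve for epsilon_axial: epsilon_axial = -epsilon_lateral / nu.
Substitute:
  epsilon_axial = -(-0.0001218) / 0.29
  epsilon_axial = 0.00042
Final answer: epsilon_axial = 0.00042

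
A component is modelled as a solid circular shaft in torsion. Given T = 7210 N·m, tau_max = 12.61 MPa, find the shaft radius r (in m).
Model: a solid circular shaft in torsion, so tau_max = (2·T) / (π·r^3).
Solve for r: r = ((2·T) / (π·tau_max))^(1/3).
Convert to SI units:
  tau_max = 12.61 MPa = 1.261 × 10⁷ Pa
Substitute:
  r = ((2 × 7210) / (π × (1.261 × 10⁷)))^(1/3)
  r = 0.0714 m
Final answer: r = 0.0714 m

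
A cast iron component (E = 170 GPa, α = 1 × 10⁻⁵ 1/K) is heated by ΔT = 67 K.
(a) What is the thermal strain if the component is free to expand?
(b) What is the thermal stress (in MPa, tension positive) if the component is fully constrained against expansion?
(a) Free thermal strain ε_th = α·ΔT = (1 × 10⁻⁵) × 67 = 0.00067
(b) Fully constrained, the expansion is suppressed, so σ = -E·α·ΔT. Convert E = 170 GPa = 1.7 × 10¹¹ Pa.
  σ = -(1.7 × 10¹¹) × (1 × 10⁻⁵) × 67 = -1.139 × 10⁸ Pa = -113.9 MPa (compressive)
Final answer: (a) ε_th = 0.00067, (b) σ = -113.9 MPa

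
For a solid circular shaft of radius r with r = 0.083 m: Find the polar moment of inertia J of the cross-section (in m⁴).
Model: a solid circular shaft of radius r, so J = (π·r^4) / 2.
Substitute:
  J = (π × 0.083^4) / 2
  J = 7.455 × 10⁻⁵ m⁴
Final answer: J = 7.455 × 10⁻⁵ m⁴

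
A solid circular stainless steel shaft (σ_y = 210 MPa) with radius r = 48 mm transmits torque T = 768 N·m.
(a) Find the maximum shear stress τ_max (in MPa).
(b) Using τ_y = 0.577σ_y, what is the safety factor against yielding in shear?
(a) For a solid circular shaft, τ_max = T·r/J with J = π·r^4/2, i.e. τ_max = 2·T / (π·r^3). Convert r = 48 mm = 0.048 m.
  τ_max = (2 × 768) / (π × 0.048^3) = 4.421 × 10⁶ Pa = 4.421 MPa
(b) τ_y = 0.577 × 210 = 121.17 MPa
  SF = τ_y/τ_max = 121.17 / 4.421 = 27.41
Final answer: (a) τ_max = 4.421 MPa, (b) SF = 27.41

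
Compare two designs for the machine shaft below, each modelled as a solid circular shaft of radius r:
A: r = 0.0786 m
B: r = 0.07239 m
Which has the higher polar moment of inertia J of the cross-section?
Model: a solid circular shaft of radius r, so J = (π·r^4) / 2 (SI units).
  A: J = (π × 0.0786^4) / 2 = 5.995 × 10⁻⁵ m⁴
  B: J = (π × 0.07239^4) / 2 = 4.314 × 10⁻⁵ m⁴
5.995 × 10⁻⁵ m⁴ > 4.314 × 10⁻⁵ m⁴, so A is larger.
Final answer: A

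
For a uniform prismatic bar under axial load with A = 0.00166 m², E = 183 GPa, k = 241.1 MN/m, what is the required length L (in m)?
Model: a uniform prismatic bar under axial load, so k = (A·E) / L.
Solve for L: L = (A·E) / k.
Convert to SI units:
  E = 183 GPa = 1.83 × 10¹¹ Pa
  k = 241.1 MN/m = 2.411 × 10⁸ N/m
Substitute:
  L = (0.00166 × (1.83 × 10¹¹)) / (2.411 × 10⁸)
  L = 1.26 m
Final answer: L = 1.26 m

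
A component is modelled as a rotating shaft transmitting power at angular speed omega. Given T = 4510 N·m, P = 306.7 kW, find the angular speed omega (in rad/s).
Model: a rotating shaft transmitting power at angular speed omega, so P = T·omega.
Solve for omega: omega = P / T.
Convert to SI units:
  P = 306.7 kW = 306700 W
Substitute:
  omega = 306700 / 4510
  omega = 68 rad/s
Final answer: omega = 68 rad/s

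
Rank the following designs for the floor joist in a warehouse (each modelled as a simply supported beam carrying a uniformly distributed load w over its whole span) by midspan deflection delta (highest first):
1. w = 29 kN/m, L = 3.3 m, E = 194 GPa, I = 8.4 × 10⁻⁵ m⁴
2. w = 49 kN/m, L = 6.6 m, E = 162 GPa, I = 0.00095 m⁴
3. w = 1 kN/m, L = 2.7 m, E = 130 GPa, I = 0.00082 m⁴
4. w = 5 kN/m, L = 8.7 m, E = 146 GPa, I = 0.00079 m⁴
Model: a simply supported beam carrying a uniformly distributed load w over its whole span, so delta = (5·w·L^4) / (384·E·I) (SI units).
  Case 1: delta = (5 × 29000 × 3.3^4) / (384 × (1.94 × 10¹¹) × (8.4 × 10⁻⁵)) = 0.002748 m = 2.748 mm
  Case 2: delta = (5 × 49000 × 6.6^4) / (384 × (1.62 × 10¹¹) × 0.00095) = 0.007866 m = 7.866 mm
  Case 3: delta = (5 × 1000 × 2.7^4) / (384 × (1.3 × 10¹¹) × 0.00082) = 6.491 × 10⁻⁶ m = 0.006491 mm
  Case 4: delta = (5 × 5000 × 8.7^4) / (384 × (1.46 × 10¹¹) × 0.00079) = 0.003234 m = 3.234 mm
Ordering: 7.866 mm (case 2) > 3.234 mm (case 4) > 2.748 mm (case 1) > 0.006491 mm (case 3)
Final answer: 2, 4, 1, 3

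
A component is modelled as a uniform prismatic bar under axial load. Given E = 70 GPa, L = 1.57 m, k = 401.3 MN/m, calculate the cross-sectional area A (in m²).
Model: a uniform prismatic bar under axial load, so k = (A·E) / L.
Solve for A: A = (k·L) / E.
Convert to SI units:
  E = 70 GPa = 7 × 10¹⁰ Pa
  k = 401.3 MN/m = 4.013 × 10⁸ N/m
Substitute:
  A = ((4.013 × 10⁸) × 1.57) / (7 × 10¹⁰)
  A = 0.009001 m²
Final answer: A = 0.009001 m²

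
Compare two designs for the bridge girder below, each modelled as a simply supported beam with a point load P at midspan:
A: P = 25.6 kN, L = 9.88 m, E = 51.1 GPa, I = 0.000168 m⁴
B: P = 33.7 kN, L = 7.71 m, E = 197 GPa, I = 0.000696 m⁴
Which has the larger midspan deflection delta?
Model: a simply supported beam with a point load P at midspan, so delta = (P·L^3) / (48·E·I) (SI units).
  A: delta = (25600 × 9.88^3) / (48 × (5.11 × 10¹⁰) × 0.000168) = 0.05992 m = 59.92 mm
  B: delta = (33700 × 7.71^3) / (48 × (1.97 × 10¹¹) × 0.000696) = 0.002347 m = 2.347 mm
59.92 mm > 2.347 mm, so A is larger.
Final answer: A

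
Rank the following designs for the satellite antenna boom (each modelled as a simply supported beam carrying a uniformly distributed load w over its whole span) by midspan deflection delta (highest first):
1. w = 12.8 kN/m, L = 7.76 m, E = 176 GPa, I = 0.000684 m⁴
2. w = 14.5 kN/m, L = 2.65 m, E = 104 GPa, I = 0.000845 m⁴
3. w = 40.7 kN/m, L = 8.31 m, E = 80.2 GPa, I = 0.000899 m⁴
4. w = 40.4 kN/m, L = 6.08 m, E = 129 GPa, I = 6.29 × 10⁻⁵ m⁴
Model: a simply supported beam carrying a uniformly distributed load w over its whole span, so delta = (5·w·L^4) / (384·E·I) (SI units).
  Case 1: delta = (5 × 12800 × 7.76^4) / (384 × (1.76 × 10¹¹) × 0.000684) = 0.00502 m = 5.02 mm
  Case 2: delta = (5 × 14500 × 2.65^4) / (384 × (1.04 × 10¹¹) × 0.000845) = 0.0001059 m = 0.1059 mm
  Case 3: delta = (5 × 40700 × 8.31^4) / (384 × (8.02 × 10¹⁰) × 0.000899) = 0.03505 m = 35.05 mm
  Case 4: delta = (5 × 40400 × 6.08^4) / (384 × (1.29 × 10¹¹) × (6.29 × 10⁻⁵)) = 0.08859 m = 88.59 mm
Ordering: 88.59 mm (case 4) > 35.05 mm (case 3) > 5.02 mm (case 1) > 0.1059 mm (case 2)
Final answer: 4, 3, 1, 2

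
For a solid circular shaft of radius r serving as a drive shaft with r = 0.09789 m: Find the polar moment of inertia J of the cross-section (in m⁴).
Model: a solid circular shaft of radius r, so J = (π·r^4) / 2.
Substitute:
  J = (π × 0.09789^4) / 2
  J = 0.0001442 m⁴
Final answer: J = 0.0001442 m⁴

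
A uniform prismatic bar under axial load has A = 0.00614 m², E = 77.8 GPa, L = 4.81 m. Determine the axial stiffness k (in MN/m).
Model: a uniform prismatic bar under axial load, so k = (A·E) / L.
Convert to SI units:
  E = 77.8 GPa = 7.78 × 10¹⁰ Pa
Substitute:
  k = (0.00614 × (7.78 × 10¹⁰)) / 4.81
  k = 9.931 × 10⁷ N/m
Convert: k = 9.931 × 10⁷ N/m = 99.31 MN/m
Final answer: k = 99.31 MN/m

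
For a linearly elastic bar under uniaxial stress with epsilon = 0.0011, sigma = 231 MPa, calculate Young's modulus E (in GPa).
Model: a linearly elastic bar under uniaxial stress, so sigma = E·epsilon.
Solve for E: E = sigma / epsilon.
Convert to SI units:
  sigma = 231 MPa = 2.31 × 10⁸ Pa
Substitute:
  E = (2.31 × 10⁸) / 0.0011
  E = 2.1 × 10¹¹ Pa
Convert: E = 2.1 × 10¹¹ Pa = 210 GPa
Final answer: E = 210 GPa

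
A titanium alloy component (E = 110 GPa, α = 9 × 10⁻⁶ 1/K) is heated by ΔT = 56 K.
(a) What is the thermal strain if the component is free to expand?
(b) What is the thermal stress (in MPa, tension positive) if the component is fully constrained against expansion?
(a) Free thermal strain ε_th = α·ΔT = (9 × 10⁻⁶) × 56 = 0.000504
(b) Fully constrained, the expansion is suppressed, so σ = -E·α·ΔT. Convert E = 110 GPa = 1.1 × 10¹¹ Pa.
  σ = -(1.1 × 10¹¹) × (9 × 10⁻⁶) × 56 = -5.544 × 10⁷ Pa = -55.44 MPa (compressive)
Final answer: (a) ε_th = 0.000504, (b) σ = -55.44 MPa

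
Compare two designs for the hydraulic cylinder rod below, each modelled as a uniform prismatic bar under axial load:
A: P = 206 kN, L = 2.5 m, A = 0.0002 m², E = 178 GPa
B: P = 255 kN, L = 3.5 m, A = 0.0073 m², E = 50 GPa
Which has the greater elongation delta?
Model: a uniform prismatic bar under axial load, so delta = (P·L) / (A·E) (SI units).
  A: delta = (206000 × 2.5) / (0.0002 × (1.78 × 10¹¹)) = 0.01447 m = 14.47 mm
  B: delta = (255000 × 3.5) / (0.0073 × (5 × 10¹⁰)) = 0.002445 m = 2.445 mm
14.47 mm > 2.445 mm, so A is larger.
Final answer: A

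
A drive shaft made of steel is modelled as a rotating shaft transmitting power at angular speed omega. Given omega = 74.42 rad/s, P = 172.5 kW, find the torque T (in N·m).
Model: a rotating shaft transmitting power at angular speed omega, so P = T·omega.
Solve for T: T = P / omega.
Convert to SI units:
  P = 172.5 kW = 172500 W
Substitute:
  T = 172500 / 74.42
  T = 2318 N·m
Final answer: T = 2318 N·m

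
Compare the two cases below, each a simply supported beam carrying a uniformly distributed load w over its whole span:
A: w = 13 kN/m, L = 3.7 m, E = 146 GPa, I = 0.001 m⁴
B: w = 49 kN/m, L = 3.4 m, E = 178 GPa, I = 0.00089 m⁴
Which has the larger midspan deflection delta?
Model: a simply supported beam carrying a uniformly distributed load w over its whole span, so delta = (5·w·L^4) / (384·E·I) (SI units).
  A: delta = (5 × 13000 × 3.7^4) / (384 × (1.46 × 10¹¹) × 0.001) = 0.0002173 m = 0.2173 mm
  B: delta = (5 × 49000 × 3.4^4) / (384 × (1.78 × 10¹¹) × 0.00089) = 0.0005382 m = 0.5382 mm
0.5382 mm > 0.2173 mm, so B is larger.
Final answer: B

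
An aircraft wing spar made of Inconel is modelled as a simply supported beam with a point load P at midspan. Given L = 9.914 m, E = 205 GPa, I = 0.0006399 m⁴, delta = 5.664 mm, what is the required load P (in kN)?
Model: a simply supported beam with a point load P at midspan, so delta = (P·L^3) / (48·E·I).
Solve for P: P = (48·delta·E·I) / L^3.
Convert to SI units:
  E = 205 GPa = 2.05 × 10¹¹ Pa
  delta = 5.664 mm = 0.005664 m
Substitute:
  P = (48 × 0.005664 × (2.05 × 10¹¹) × 0.0006399) / 9.914^3
  P = 36600 N
Convert: P = 36600 N = 36.6 kN
Final answer: P = 36.6 kN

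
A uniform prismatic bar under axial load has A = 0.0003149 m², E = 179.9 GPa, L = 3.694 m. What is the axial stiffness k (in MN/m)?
Model: a uniform prismatic bar under axial load, so k = (A·E) / L.
Convert to SI units:
  E = 179.9 GPa = 1.799 × 10¹¹ Pa
Substitute:
  k = (0.0003149 × (1.799 × 10¹¹)) / 3.694
  k = 1.534 × 10⁷ N/m
Convert: k = 1.534 × 10⁷ N/m = 15.34 MN/m
Final answer: k = 15.34 MN/m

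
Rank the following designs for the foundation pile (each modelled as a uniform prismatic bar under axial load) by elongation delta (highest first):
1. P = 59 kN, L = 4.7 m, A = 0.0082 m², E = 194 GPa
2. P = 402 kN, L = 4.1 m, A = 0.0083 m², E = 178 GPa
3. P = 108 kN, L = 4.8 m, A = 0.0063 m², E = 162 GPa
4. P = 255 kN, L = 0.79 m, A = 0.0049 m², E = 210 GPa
Model: a uniform prismatic bar under axial load, so delta = (P·L) / (A·E) (SI units).
  Case 1: delta = (59000 × 4.7) / (0.0082 × (1.94 × 10¹¹)) = 0.0001743 m = 0.1743 mm
  Case 2: delta = (402000 × 4.1) / (0.0083 × (1.78 × 10¹¹)) = 0.001116 m = 1.116 mm
  Case 3: delta = (108000 × 4.8) / (0.0063 × (1.62 × 10¹¹)) = 0.0005079 m = 0.5079 mm
  Case 4: delta = (255000 × 0.79) / (0.0049 × (2.1 × 10¹¹)) = 0.0001958 m = 0.1958 mm
Ordering: 1.116 mm (case 2) > 0.5079 mm (case 3) > 0.1958 mm (case 4) > 0.1743 mm (case 1)
Final answer: 2, 3, 4, 1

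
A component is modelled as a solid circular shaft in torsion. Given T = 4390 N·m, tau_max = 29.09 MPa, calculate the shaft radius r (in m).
Model: a solid circular shaft in torsion, so tau_max = (2·T) / (π·r^3).
Solve for r: r = ((2·T) / (π·tau_max))^(1/3).
Convert to SI units:
  tau_max = 29.09 MPa = 2.909 × 10⁷ Pa
Substitute:
  r = ((2 × 4390) / (π × (2.909 × 10⁷)))^(1/3)
  r = 0.0458 m
Final answer: r = 0.0458 m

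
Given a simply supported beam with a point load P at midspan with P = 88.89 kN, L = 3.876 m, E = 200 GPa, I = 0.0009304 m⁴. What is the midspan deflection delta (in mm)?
Model: a simply supported beam with a point load P at midspan, so delta = (P·L^3) / (48·E·I).
Convert to SI units:
  P = 88.89 kN = 88890 N
  E = 200 GPa = 2 × 10¹¹ Pa
Substitute:
  delta = (88890 × 3.876^3) / (48 × (2 × 10¹¹) × 0.0009304)
  delta = 0.0005795 m
Convert: delta = 0.0005795 m = 0.5795 mm
Final answer: delta = 0.5795 mm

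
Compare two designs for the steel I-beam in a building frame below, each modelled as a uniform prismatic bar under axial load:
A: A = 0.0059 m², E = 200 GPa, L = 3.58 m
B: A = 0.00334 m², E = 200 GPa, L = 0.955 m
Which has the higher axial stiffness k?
Model: a uniform prismatic bar under axial load, so k = (A·E) / L (SI units).
  A: k = (0.0059 × (2 × 10¹¹)) / 3.58 = 3.296 × 10⁸ N/m = 329.6 MN/m
  B: k = (0.00334 × (2 × 10¹¹)) / 0.955 = 6.995 × 10⁸ N/m = 699.5 MN/m
699.5 MN/m > 329.6 MN/m, so B is larger.
Final answer: B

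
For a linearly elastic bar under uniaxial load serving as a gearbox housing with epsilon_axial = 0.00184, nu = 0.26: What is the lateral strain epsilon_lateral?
Model: a linearly elastic bar under uniaxial load, so epsilon_lateral = -nu·epsilon_axial.
Substitute:
  epsilon_lateral = -(0.26 × 0.00184)
  epsilon_lateral = -0.0004784
Final answer: epsilon_lateral = -0.0004784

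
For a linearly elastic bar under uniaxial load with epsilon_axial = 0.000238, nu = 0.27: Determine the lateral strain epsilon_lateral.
Model: a linearly elastic bar under uniaxial load, so epsilon_lateral = -nu·epsilon_axial.
Substitute:
  epsilon_lateral = -(0.27 × 0.000238)
  epsilon_lateral = -6.426 × 10⁻⁵
Final answer: epsilon_lateral = -6.426 × 10⁻⁵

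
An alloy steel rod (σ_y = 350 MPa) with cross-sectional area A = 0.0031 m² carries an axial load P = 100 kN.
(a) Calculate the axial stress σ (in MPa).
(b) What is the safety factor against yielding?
(a) Axial stress σ = P/A. Convert P = 100 kN = 100000 N.
  σ = 100000 / 0.0031 = 3.226 × 10⁷ Pa = 32.26 MPa
(b) Safety factor SF = σ_y/σ = 350 / 32.26 = 10.85
Final answer: (a) σ = 32.26 MPa, (b) SF = 10.85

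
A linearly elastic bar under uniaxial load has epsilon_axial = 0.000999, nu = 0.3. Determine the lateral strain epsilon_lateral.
Model: a linearly elastic bar under uniaxial load, so epsilon_lateral = -nu·epsilon_axial.
Substitute:
  epsilon_lateral = -(0.3 × 0.000999)
  epsilon_lateral = -0.0002997
Final answer: epsilon_lateral = -0.0002997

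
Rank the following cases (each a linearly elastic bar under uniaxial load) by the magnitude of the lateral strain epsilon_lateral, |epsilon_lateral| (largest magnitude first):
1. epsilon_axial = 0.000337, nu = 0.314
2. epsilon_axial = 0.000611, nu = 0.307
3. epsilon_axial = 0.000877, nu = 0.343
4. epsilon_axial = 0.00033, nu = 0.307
Model: a linearly elastic bar under uniaxial load, so epsilon_lateral = -nu·epsilon_axial (SI units).
  Case 1: epsilon_lateral = -(0.314 × 0.000337) = -0.0001058
  Case 2: epsilon_lateral = -(0.307 × 0.000611) = -0.0001876
  Case 3: epsilon_lateral = -(0.343 × 0.000877) = -0.0003008
  Case 4: epsilon_lateral = -(0.307 × 0.00033) = -0.0001013
Ordering by |epsilon_lateral|: 0.0003008 (case 3) > 0.0001876 (case 2) > 0.0001058 (case 1) > 0.0001013 (case 4)
Final answer: 3, 2, 1, 4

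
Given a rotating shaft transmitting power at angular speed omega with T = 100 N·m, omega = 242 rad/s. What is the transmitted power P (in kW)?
Model: a rotating shaft transmitting power at angular speed omega, so P = T·omega.
Substitute:
  P = 100 × 242
  P = 24200 W
Convert: P = 24200 W = 24.2 kW
Final answer: P = 24.2 kW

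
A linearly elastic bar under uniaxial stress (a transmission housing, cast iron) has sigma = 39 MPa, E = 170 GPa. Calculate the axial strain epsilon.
Model: a linearly elastic bar under uniaxial stress, so epsilon = sigma / E.
Convert to SI units:
  sigma = 39 MPa = 3.9 × 10⁷ Pa
  E = 170 GPa = 1.7 × 10¹¹ Pa
Substitute:
  epsilon = (3.9 × 10⁷) / (1.7 × 10¹¹)
  epsilon = 0.0002294
Final answer: epsilon = 0.0002294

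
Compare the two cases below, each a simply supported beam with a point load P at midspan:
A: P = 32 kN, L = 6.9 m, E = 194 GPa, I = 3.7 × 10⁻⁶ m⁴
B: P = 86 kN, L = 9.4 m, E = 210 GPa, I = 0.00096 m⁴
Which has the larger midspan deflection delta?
Model: a simply supported beam with a point load P at midspan, so delta = (P·L^3) / (48·E·I) (SI units).
  A: delta = (32000 × 6.9^3) / (48 × (1.94 × 10¹¹) × (3.7 × 10⁻⁶)) = 0.3051 m = 305.1 mm
  B: delta = (86000 × 9.4^3) / (48 × (2.1 × 10¹¹) × 0.00096) = 0.007382 m = 7.382 mm
305.1 mm > 7.382 mm, so A is larger.
Final answer: A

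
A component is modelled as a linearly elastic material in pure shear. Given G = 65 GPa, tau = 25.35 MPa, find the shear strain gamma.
Model: a linearly elastic material in pure shear, so tau = G·gamma.
Solve for gamma: gamma = tau / G.
Convert to SI units:
  G = 65 GPa = 6.5 × 10¹⁰ Pa
  tau = 25.35 MPa = 2.535 × 10⁷ Pa
Substitute:
  gamma = (2.535 × 10⁷) / (6.5 × 10¹⁰)
  gamma = 0.00039
Final answer: gamma = 0.00039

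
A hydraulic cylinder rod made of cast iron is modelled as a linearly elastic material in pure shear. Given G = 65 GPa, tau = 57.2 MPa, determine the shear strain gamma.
Model: a linearly elastic material in pure shear, so tau = G·gamma.
Solve for gamma: gamma = tau / G.
Convert to SI units:
  G = 65 GPa = 6.5 × 10¹⁰ Pa
  tau = 57.2 MPa = 5.72 × 10⁷ Pa
Substitute:
  gamma = (5.72 × 10⁷) / (6.5 × 10¹⁰)
  gamma = 0.00088
Final answer: gamma = 0.00088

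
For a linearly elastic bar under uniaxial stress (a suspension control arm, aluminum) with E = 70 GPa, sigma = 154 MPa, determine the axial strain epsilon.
Model: a linearly elastic bar under uniaxial stress, so sigma = E·epsilon.
Solve for epsilon: epsilon = sigma / E.
Convert to SI units:
  E = 70 GPa = 7 × 10¹⁰ Pa
  sigma = 154 MPa = 1.54 × 10⁸ Pa
Substitute:
  epsilon = (1.54 × 10⁸) / (7 × 10¹⁰)
  epsilon = 0.0022
Final answer: epsilon = 0.0022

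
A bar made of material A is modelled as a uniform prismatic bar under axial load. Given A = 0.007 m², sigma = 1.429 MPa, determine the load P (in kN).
Model: a uniform prismatic bar under axial load, so sigma = P / A.
Solve for P: P = sigma·A.
Convert to SI units:
  sigma = 1.429 MPa = 1.429 × 10⁶ Pa
Substitute:
  P = (1.429 × 10⁶) × 0.007
  P = 10000 N
Convert: P = 10000 N = 10 kN
Final answer: P = 10 kN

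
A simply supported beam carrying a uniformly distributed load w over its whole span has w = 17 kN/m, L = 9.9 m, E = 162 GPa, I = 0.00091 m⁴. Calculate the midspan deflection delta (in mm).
Model: a simply supported beam carrying a uniformly distributed load w over its whole span, so delta = (5·w·L^4) / (384·E·I).
Convert to SI units:
  w = 17 kN/m = 17000 N/m
  E = 162 GPa = 1.62 × 10¹¹ Pa
Substitute:
  delta = (5 × 17000 × 9.9^4) / (384 × (1.62 × 10¹¹) × 0.00091)
  delta = 0.01442 m
Convert: delta = 0.01442 m = 14.42 mm
Final answer: delta = 14.42 mm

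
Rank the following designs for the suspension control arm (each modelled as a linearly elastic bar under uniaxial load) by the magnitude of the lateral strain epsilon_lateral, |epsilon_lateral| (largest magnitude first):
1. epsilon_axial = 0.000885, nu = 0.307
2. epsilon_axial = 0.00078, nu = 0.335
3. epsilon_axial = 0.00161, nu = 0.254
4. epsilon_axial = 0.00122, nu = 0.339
Model: a linearly elastic bar under uniaxial load, so epsilon_lateral = -nu·epsilon_axial (SI units).
  Case 1: epsilon_lateral = -(0.307 × 0.000885) = -0.0002717
  Case 2: epsilon_lateral = -(0.335 × 0.00078) = -0.0002613
  Case 3: epsilon_lateral = -(0.254 × 0.00161) = -0.0004089
  Case 4: epsilon_lateral = -(0.339 × 0.00122) = -0.0004136
Ordering by |epsilon_lateral|: 0.0004136 (case 4) > 0.0004089 (case 3) > 0.0002717 (case 1) > 0.0002613 (case 2)
Final answer: 4, 3, 1, 2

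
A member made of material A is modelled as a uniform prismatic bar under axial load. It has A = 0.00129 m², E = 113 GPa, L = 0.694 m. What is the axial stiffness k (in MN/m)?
Model: a uniform prismatic bar under axial load, so k = (A·E) / L.
Convert to SI units:
  E = 113 GPa = 1.13 × 10¹¹ Pa
Substitute:
  k = (0.00129 × (1.13 × 10¹¹)) / 0.694
  k = 2.1 × 10⁸ N/m
Convert: k = 2.1 × 10⁸ N/m = 210 MN/m
Final answer: k = 210 MN/m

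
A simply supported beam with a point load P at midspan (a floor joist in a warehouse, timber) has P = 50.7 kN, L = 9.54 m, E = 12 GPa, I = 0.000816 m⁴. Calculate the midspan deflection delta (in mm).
Model: a simply supported beam with a point load P at midspan, so delta = (P·L^3) / (48·E·I).
Convert to SI units:
  P = 50.7 kN = 50700 N
  E = 12 GPa = 1.2 × 10¹⁰ Pa
Substitute:
  delta = (50700 × 9.54^3) / (48 × (1.2 × 10¹⁰) × 0.000816)
  delta = 0.09366 m
Convert: delta = 0.09366 m = 93.66 mm
Final answer: delta = 93.66 mm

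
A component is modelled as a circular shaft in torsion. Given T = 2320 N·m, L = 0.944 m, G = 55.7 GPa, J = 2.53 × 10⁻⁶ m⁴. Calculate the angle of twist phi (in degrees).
Model: a circular shaft in torsion, so phi = (T·L) / (G·J).
Convert to SI units:
  G = 55.7 GPa = 5.57 × 10¹⁰ Pa
Substitute:
  phi = (2320 × 0.944) / ((5.57 × 10¹⁰) × (2.53 × 10⁻⁶))
  phi = 0.01554 rad
Convert to degrees: phi = 0.01554 × 180/π = 0.8904°
Final answer: phi = 0.8904°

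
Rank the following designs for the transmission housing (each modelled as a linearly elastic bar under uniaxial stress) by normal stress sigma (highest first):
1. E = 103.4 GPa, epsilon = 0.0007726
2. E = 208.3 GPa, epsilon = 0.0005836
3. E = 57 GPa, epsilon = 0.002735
Model: a linearly elastic bar under uniaxial stress, so sigma = E·epsilon (SI units).
  Case 1: sigma = (1.034 × 10¹¹) × 0.0007726 = 7.989 × 10⁷ Pa = 79.89 MPa
  Case 2: sigma = (2.083 × 10¹¹) × 0.0005836 = 1.216 × 10⁸ Pa = 121.6 MPa
  Case 3: sigma = (5.7 × 10¹⁰) × 0.002735 = 1.559 × 10⁸ Pa = 155.9 MPa
Ordering: 155.9 MPa (case 3) > 121.6 MPa (case 2) > 79.89 MPa (case 1)
Final answer: 3, 2, 1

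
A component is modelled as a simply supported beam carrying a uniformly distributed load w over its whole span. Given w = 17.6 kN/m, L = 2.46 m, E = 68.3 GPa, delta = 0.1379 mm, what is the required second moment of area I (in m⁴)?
Model: a simply supported beam carrying a uniformly distributed load w over its whole span, so delta = (5·w·L^4) / (384·E·I).
Solve for I: I = (5·w·L^4) / (384·delta·E).
Convert to SI units:
  w = 17.6 kN/m = 17600 N/m
  E = 68.3 GPa = 6.83 × 10¹⁰ Pa
  delta = 0.1379 mm = 0.0001379 m
Substitute:
  I = (5 × 17600 × 2.46^4) / (384 × 0.0001379 × (6.83 × 10¹⁰))
  I = 0.0008911 m⁴
Final answer: I = 0.0008911 m⁴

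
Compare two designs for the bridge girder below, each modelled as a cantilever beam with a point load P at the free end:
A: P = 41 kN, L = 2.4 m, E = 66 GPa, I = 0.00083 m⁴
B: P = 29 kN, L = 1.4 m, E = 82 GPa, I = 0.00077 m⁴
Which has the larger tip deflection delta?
Model: a cantilever beam with a point load P at the free end, so delta = (P·L^3) / (3·E·I) (SI units).
  A: delta = (41000 × 2.4^3) / (3 × (6.6 × 10¹⁰) × 0.00083) = 0.003449 m = 3.449 mm
  B: delta = (29000 × 1.4^3) / (3 × (8.2 × 10¹⁰) × 0.00077) = 0.0004201 m = 0.4201 mm
3.449 mm > 0.4201 mm, so A is larger.
Final answer: A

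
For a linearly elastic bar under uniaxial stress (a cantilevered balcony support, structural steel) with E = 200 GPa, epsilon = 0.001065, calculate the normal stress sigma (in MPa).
Model: a linearly elastic bar under uniaxial stress, so epsilon = sigma / E.
Solve for sigma: sigma = epsilon·E.
Convert to SI units:
  E = 200 GPa = 2 × 10¹¹ Pa
Substitute:
  sigma = 0.001065 × (2 × 10¹¹)
  sigma = 2.13 × 10⁸ Pa
Convert: sigma = 2.13 × 10⁸ Pa = 213 MPa
Final answer: sigma = 213 MPa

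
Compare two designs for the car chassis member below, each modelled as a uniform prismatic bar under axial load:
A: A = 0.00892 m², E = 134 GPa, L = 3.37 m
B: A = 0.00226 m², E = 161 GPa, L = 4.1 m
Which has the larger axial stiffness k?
Model: a uniform prismatic bar under axial load, so k = (A·E) / L (SI units).
  A: k = (0.00892 × (1.34 × 10¹¹)) / 3.37 = 3.547 × 10⁸ N/m = 354.7 MN/m
  B: k = (0.00226 × (1.61 × 10¹¹)) / 4.1 = 8.875 × 10⁷ N/m = 88.75 MN/m
354.7 MN/m > 88.75 MN/m, so A is larger.
Final answer: A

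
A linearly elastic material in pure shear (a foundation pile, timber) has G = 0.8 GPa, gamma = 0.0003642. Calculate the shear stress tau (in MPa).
Model: a linearly elastic material in pure shear, so tau = G·gamma.
Convert to SI units:
  G = 0.8 GPa = 8 × 10⁸ Pa
Substitute:
  tau = (8 × 10⁸) × 0.0003642
  tau = 291400 Pa
Convert: tau = 291400 Pa = 0.2914 MPa
Final answer: tau = 0.2914 MPa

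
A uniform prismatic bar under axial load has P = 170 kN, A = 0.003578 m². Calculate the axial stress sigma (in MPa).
Model: a uniform prismatic bar under axial load, so sigma = P / A.
Convert to SI units:
  P = 170 kN = 170000 N
Substitute:
  sigma = 170000 / 0.003578
  sigma = 4.751 × 10⁷ Pa
Convert: sigma = 4.751 × 10⁷ Pa = 47.51 MPa
Final answer: sigma = 47.51 MPa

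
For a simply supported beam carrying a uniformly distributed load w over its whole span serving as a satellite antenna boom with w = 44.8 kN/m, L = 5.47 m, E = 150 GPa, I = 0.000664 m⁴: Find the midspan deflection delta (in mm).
Model: a simply supported beam carrying a uniformly distributed load w over its whole span, so delta = (5·w·L^4) / (384·E·I).
Convert to SI units:
  w = 44.8 kN/m = 44800 N/m
  E = 150 GPa = 1.5 × 10¹¹ Pa
Substitute:
  delta = (5 × 44800 × 5.47^4) / (384 × (1.5 × 10¹¹) × 0.000664)
  delta = 0.005243 m
Convert: delta = 0.005243 m = 5.243 mm
Final answer: delta = 5.243 mm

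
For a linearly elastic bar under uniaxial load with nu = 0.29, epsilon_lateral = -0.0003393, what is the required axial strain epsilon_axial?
Model: a linearly elastic bar under uniaxial load, so epsilon_lateral = -nu·epsilon_axial.
Solve for epsilon_axial: epsilon_axial = -epsilon_lateral / nu.
Substitute:
  epsilon_axial = -(-0.0003393) / 0.29
  epsilon_axial = 0.00117
Final answer: epsilon_axial = 0.00117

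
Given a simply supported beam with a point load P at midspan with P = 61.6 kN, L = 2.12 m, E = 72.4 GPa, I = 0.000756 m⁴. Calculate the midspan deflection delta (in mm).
Model: a simply supported beam with a point load P at midspan, so delta = (P·L^3) / (48·E·I).
Convert to SI units:
  P = 61.6 kN = 61600 N
  E = 72.4 GPa = 7.24 × 10¹⁰ Pa
Substitute:
  delta = (61600 × 2.12^3) / (48 × (7.24 × 10¹⁰) × 0.000756)
  delta = 0.0002234 m
Convert: delta = 0.0002234 m = 0.2234 mm
Final answer: delta = 0.2234 mm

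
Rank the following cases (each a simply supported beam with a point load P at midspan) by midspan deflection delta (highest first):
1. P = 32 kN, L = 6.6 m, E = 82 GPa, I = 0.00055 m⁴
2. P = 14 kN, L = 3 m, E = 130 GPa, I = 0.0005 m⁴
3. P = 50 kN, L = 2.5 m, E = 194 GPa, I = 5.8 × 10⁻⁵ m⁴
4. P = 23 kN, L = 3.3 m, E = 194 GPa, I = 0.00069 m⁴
Model: a simply supported beam with a point load P at midspan, so delta = (P·L^3) / (48·E·I) (SI units).
  Case 1: delta = (32000 × 6.6^3) / (48 × (8.2 × 10¹⁰) × 0.00055) = 0.00425 m = 4.25 mm
  Case 2: delta = (14000 × 3^3) / (48 × (1.3 × 10¹¹) × 0.0005) = 0.0001212 m = 0.1212 mm
  Case 3: delta = (50000 × 2.5^3) / (48 × (1.94 × 10¹¹) × (5.8 × 10⁻⁵)) = 0.001447 m = 1.447 mm
  Case 4: delta = (23000 × 3.3^3) / (48 × (1.94 × 10¹¹) × 0.00069) = 0.0001286 m = 0.1286 mm
Ordering: 4.25 mm (case 1) > 1.447 mm (case 3) > 0.1286 mm (case 4) > 0.1212 mm (case 2)
Final answer: 1, 3, 4, 2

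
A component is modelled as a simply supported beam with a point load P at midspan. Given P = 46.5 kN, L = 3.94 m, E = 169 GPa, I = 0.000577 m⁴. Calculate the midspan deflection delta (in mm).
Model: a simply supported beam with a point load P at midspan, so delta = (P·L^3) / (48·E·I).
Convert to SI units:
  P = 46.5 kN = 46500 N
  E = 169 GPa = 1.69 × 10¹¹ Pa
Substitute:
  delta = (46500 × 3.94^3) / (48 × (1.69 × 10¹¹) × 0.000577)
  delta = 0.0006076 m
Convert: delta = 0.0006076 m = 0.6076 mm
Final answer: delta = 0.6076 mm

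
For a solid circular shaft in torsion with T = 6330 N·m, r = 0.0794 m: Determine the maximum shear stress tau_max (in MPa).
Model: a solid circular shaft in torsion, so tau_max = (2·T) / (π·r^3).
Substitute:
  tau_max = (2 × 6330) / (π × 0.0794^3)
  tau_max = 8.05 × 10⁶ Pa
Convert: tau_max = 8.05 × 10⁶ Pa = 8.05 MPa
Final answer: tau_max = 8.05 MPa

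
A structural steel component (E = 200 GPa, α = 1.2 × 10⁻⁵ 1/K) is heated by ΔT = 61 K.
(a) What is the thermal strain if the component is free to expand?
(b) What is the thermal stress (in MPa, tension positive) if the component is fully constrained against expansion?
(a) Free thermal strain ε_th = α·ΔT = (1.2 × 10⁻⁵) × 61 = 0.000732
(b) Fully constrained, the expansion is suppressed, so σ = -E·α·ΔT. Convert E = 200 GPa = 2 × 10¹¹ Pa.
  σ = -(2 × 10¹¹) × (1.2 × 10⁻⁵) × 61 = -1.464 × 10⁸ Pa = -146.4 MPa (compressive)
Final answer: (a) ε_th = 0.000732, (b) σ = -146.4 MPa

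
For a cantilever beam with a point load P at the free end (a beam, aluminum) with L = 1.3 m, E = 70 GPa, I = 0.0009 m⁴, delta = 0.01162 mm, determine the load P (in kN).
Model: a cantilever beam with a point load P at the free end, so delta = (P·L^3) / (3·E·I).
Solve for P: P = (3·delta·E·I) / L^3.
Convert to SI units:
  E = 70 GPa = 7 × 10¹⁰ Pa
  delta = 0.01162 mm = 1.162 × 10⁻⁵ m
Substitute:
  P = (3 × (1.162 × 10⁻⁵) × (7 × 10¹⁰) × 0.0009) / 1.3^3
  P = 999.6 N
Convert: P = 999.6 N = 0.9996 kN
Final answer: P = 0.9996 kN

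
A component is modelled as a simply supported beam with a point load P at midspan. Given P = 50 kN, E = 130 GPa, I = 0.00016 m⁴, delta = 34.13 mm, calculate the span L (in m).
Model: a simply supported beam with a point load P at midspan, so delta = (P·L^3) / (48·E·I).
Solve for L: L = ((48·delta·E·I) / P)^(1/3).
Convert to SI units:
  P = 50 kN = 50000 N
  E = 130 GPa = 1.3 × 10¹¹ Pa
  delta = 34.13 mm = 0.03413 m
Substitute:
  L = ((48 × 0.03413 × (1.3 × 10¹¹) × 0.00016) / 50000)^(1/3)
  L = 8.8 m
Final answer: L = 8.8 m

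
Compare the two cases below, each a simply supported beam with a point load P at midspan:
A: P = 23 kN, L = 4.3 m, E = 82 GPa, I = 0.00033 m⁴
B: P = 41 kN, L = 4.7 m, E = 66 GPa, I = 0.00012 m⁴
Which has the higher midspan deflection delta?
Model: a simply supported beam with a point load P at midspan, so delta = (P·L^3) / (48·E·I) (SI units).
  A: delta = (23000 × 4.3^3) / (48 × (8.2 × 10¹⁰) × 0.00033) = 0.001408 m = 1.408 mm
  B: delta = (41000 × 4.7^3) / (48 × (6.6 × 10¹⁰) × 0.00012) = 0.0112 m = 11.2 mm
11.2 mm > 1.408 mm, so B is larger.
Final answer: B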